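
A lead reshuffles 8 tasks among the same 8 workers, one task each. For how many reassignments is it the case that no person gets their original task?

14833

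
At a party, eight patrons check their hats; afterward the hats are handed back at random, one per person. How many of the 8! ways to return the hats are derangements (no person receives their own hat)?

By inclusion-exclusion, !8 = Σ (-1)^k · 8!/k! for k=0..8
= 8! - 8!/1! + 8!/2! - 8!/3! + 8!/4! - 8!/5! + 8!/6! - 8!/7! + 8!/8!
= 40320 - 40320 + 20160 - 6720 + 1680 - 336 + 56 - 8 + 1
= 14833

14833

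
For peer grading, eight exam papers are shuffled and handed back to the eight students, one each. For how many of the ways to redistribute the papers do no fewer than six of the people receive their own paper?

# with exactly i fixed is C(8,i)·!(8-i); sum over i=6..8:
  i=6: C(8,6)·!2 = 28·1 = 28
  i=7: C(8,7)·!1 = 8·0 = 0
  i=8: C(8,8)·!0 = 1·1 = 1
Total = 29.

29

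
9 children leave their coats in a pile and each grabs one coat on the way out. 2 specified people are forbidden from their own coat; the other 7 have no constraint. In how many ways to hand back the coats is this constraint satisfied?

287280

Let A_j be the event that the j-th constrained one is fixed. By inclusion-exclusion over the 2 events:
Σ_{j=0}^{2} (-1)^j C(2,j)(9-j)!
= C(2,0)·9! - C(2,1)·8! + C(2,2)·7!
= 362880 - 80640 + 5040
= 287280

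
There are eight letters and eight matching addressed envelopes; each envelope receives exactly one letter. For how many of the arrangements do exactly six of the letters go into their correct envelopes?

28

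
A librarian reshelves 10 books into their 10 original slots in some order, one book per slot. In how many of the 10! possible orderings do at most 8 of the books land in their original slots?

3628799

Sum C(10,i)·!(10-i) for i = 0..8:
  i=0: C(10,0)·!10 = 1·1334961 = 1334961
  i=1: C(10,1)·!9 = 10·133496 = 1334960
  i=2: C(10,2)·!8 = 45·14833 = 667485
  i=3: C(10,3)·!7 = 120·1854 = 222480
  i=4: C(10,4)·!6 = 210·265 = 55650
  i=5: C(10,5)·!5 = 252·44 = 11088
  i=6: C(10,6)·!4 = 210·9 = 1890
  i=7: C(10,7)·!3 = 120·2 = 240
  i=8: C(10,8)·!2 = 45·1 = 45
Total = 3628799.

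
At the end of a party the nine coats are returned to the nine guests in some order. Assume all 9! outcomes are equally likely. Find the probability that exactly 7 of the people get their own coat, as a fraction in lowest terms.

1/10080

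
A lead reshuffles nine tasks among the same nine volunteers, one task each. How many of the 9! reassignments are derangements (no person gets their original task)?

133496

!9 is the nearest integer to 9!/e.
9! = 362880, and 362880/e ≈ 133496.09, so !9 = 133496.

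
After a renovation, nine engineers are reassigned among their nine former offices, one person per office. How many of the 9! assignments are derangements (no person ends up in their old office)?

The number of derangements of 9 is !9 = Σ_{k=0}^{9} (-1)^k·9!/k!
= 9! - 9!/1! + 9!/2! - 9!/3! + 9!/4! - 9!/5! + 9!/6! - 9!/7! + 9!/8! - 9!/9!
= 362880 - 362880 + 181440 - 60480 + 15120 - 3024 + 504 - 72 + 9 - 1
= 133496

133496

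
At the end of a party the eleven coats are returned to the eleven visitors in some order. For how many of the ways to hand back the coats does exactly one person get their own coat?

Choose which one of the 11 is fixed: C(11,1) = 11.
The remaining 10 must be deranged: !10 = 1334961.
Total: 11 × 1334961 = 14684571.

14684571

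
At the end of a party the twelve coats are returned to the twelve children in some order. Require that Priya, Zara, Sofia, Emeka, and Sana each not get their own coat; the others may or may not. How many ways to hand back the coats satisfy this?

Inclusion-exclusion on the 5 forbidden self-matches:
Σ_{j=0}^{5} (-1)^j C(5,j)(12-j)!
= C(5,0)·12! - C(5,1)·11! + C(5,2)·10! - C(5,3)·9! + C(5,4)·8! - C(5,5)·7!
= 479001600 - 199584000 + 36288000 - 3628800 + 201600 - 5040
= 312273360

312273360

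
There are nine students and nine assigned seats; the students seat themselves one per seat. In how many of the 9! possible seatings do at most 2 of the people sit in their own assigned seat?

333737

# with exactly i fixed is C(9,i)·!(9-i); sum over i=0..2:
  i=0: C(9,0)·!9 = 1·133496 = 133496
  i=1: C(9,1)·!8 = 9·14833 = 133497
  i=2: C(9,2)·!7 = 36·1854 = 66744
Total = 333737.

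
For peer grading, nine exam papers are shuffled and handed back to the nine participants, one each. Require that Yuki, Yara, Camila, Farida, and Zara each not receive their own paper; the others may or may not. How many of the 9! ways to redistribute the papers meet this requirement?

Inclusion-exclusion on the 5 forbidden self-matches:
Σ_{j=0}^{5} (-1)^j C(5,j)(9-j)!
= C(5,0)·9! - C(5,1)·8! + C(5,2)·7! - C(5,3)·6! + C(5,4)·5! - C(5,5)·4!
= 362880 - 201600 + 50400 - 7200 + 600 - 24
= 205056

205056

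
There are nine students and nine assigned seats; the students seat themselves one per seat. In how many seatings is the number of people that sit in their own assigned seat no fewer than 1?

229384

Sum C(9,i)·!(9-i) for i = 1..9:
  i=1: C(9,1)·!8 = 9·14833 = 133497
  i=2: C(9,2)·!7 = 36·1854 = 66744
  i=3: C(9,3)·!6 = 84·265 = 22260
  i=4: C(9,4)·!5 = 126·44 = 5544
  i=5: C(9,5)·!4 = 126·9 = 1134
  i=6: C(9,6)·!3 = 84·2 = 168
  i=7: C(9,7)·!2 = 36·1 = 36
  i=8: C(9,8)·!1 = 9·0 = 0
  i=9: C(9,9)·!0 = 1·1 = 1
Total = 229384.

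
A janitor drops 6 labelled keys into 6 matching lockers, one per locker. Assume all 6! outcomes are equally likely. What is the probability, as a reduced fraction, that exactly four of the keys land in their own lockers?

1/48

Favorable outcomes: C(6,4)·!2 = 15·1 = 15.
Total outcomes: 6! = 720.
Probability = 15/720 = 1/48.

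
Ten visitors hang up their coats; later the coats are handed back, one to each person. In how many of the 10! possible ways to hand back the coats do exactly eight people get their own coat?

45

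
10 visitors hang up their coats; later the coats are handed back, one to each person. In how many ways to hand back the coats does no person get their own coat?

1334961

!10 = 10! · Σ_{k=0}^{10} (-1)^k/k!
= 10! - 10!/1! + 10!/2! - 10!/3! + 10!/4! - 10!/5! + 10!/6! - 10!/7! + 10!/8! - 10!/9! + 10!/10!
= 3628800 - 3628800 + 1814400 - 604800 + 151200 - 30240 + 5040 - 720 + 90 - 10 + 1
= 1334961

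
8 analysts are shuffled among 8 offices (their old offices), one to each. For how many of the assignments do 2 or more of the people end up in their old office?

10655

# with exactly i fixed is C(8,i)·!(8-i); sum over i=2..8:
  i=2: C(8,2)·!6 = 28·265 = 7420
  i=3: C(8,3)·!5 = 56·44 = 2464
  i=4: C(8,4)·!4 = 70·9 = 630
  i=5: C(8,5)·!3 = 56·2 = 112
  i=6: C(8,6)·!2 = 28·1 = 28
  i=7: C(8,7)·!1 = 8·0 = 0
  i=8: C(8,8)·!0 = 1·1 = 1
Total = 10655.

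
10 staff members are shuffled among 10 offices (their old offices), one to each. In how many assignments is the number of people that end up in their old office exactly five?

11088

Choose which 5 of the 10 are fixed: C(10,5) = 252.
The other 5 form a derangement: !5 = 44.
Total: 252 × 44 = 11088.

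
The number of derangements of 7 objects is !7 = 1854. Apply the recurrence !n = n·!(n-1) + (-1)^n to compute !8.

14833

!8 = 8·1854 + 1 = 14833.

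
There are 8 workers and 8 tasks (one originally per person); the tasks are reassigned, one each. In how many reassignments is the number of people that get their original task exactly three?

2464

Pick the 3 fixed positions: C(8,3) = 56 ways.
The other 5 form a derangement: !5 = 44.
Total: 56 × 44 = 2464.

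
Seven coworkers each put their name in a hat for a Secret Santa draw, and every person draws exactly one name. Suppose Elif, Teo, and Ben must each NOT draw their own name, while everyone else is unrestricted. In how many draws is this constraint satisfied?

Let A_j be the event that the j-th constrained one is fixed. By inclusion-exclusion over the 3 events:
Σ_{j=0}^{3} (-1)^j C(3,j)(7-j)!
= C(3,0)·7! - C(3,1)·6! + C(3,2)·5! - C(3,3)·4!
= 5040 - 2160 + 360 - 24
= 3216

3216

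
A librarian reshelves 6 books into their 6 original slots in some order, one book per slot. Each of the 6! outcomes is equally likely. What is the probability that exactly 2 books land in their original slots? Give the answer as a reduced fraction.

3/16

Favorable outcomes: C(6,2)·!4 = 15·9 = 135.
Total outcomes: 6! = 720.
Probability = 135/720 = 3/16.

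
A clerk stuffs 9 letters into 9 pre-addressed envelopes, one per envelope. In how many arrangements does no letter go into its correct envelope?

Recurrence: !9 = 9·!8 + (-1)^9.
!9 = 9·14833 - 1 = 133496

133496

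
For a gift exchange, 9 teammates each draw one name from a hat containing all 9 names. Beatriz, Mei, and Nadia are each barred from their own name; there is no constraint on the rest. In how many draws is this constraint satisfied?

256320

Inclusion-exclusion on the 3 forbidden self-matches:
Σ_{j=0}^{3} (-1)^j C(3,j)(9-j)!
= C(3,0)·9! - C(3,1)·8! + C(3,2)·7! - C(3,3)·6!
= 362880 - 120960 + 15120 - 720
= 256320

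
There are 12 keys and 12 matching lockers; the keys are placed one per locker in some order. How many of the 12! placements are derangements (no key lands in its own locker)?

176214841

!12 = 12! · Σ_{k=0}^{12} (-1)^k/k!
= 12! - 12!/1! + 12!/2! - 12!/3! + 12!/4! - 12!/5! + 12!/6! - 12!/7! + 12!/8! - 12!/9! + 12!/10! - 12!/11! + 12!/12!
= 479001600 - 479001600 + 239500800 - 79833600 + 19958400 - 3991680 + 665280 - 95040 + 11880 - 1320 + 132 - 12 + 1
= 176214841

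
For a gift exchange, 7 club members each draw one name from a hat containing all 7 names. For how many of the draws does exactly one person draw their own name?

1855

Pick the single fixed position: C(7,1) = 7 ways.
The other 6 form a derangement: !6 = 265.
Total: 7 × 265 = 1855.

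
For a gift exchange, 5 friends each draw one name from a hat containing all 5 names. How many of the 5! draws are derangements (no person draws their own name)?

44

The subfactorial !5 = [5!/e] (nearest integer).
5! = 120, and 120/e ≈ 44.15, so !5 = 44.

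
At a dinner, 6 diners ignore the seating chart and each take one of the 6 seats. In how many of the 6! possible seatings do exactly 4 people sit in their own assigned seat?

Pick the 4 fixed positions: C(6,4) = 15 ways.
The other 2 form a derangement: !2 = 1.
Total: 15 × 1 = 15.

15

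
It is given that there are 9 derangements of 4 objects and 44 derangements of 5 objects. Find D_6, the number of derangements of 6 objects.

D_6 = (6-1)·(D_5 + D_4) = 5·(44 + 9) = 5·53 = 265.

265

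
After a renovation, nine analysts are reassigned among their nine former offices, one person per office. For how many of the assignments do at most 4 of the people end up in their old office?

361541

# with exactly i fixed is C(9,i)·!(9-i); sum over i=0..4:
  i=0: C(9,0)·!9 = 1·133496 = 133496
  i=1: C(9,1)·!8 = 9·14833 = 133497
  i=2: C(9,2)·!7 = 36·1854 = 66744
  i=3: C(9,3)·!6 = 84·265 = 22260
  i=4: C(9,4)·!5 = 126·44 = 5544
Total = 361541.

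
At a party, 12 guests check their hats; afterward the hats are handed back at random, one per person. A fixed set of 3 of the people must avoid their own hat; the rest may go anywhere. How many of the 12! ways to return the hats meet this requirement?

Let A_j be the event that the j-th constrained one is fixed. By inclusion-exclusion over the 3 events:
Σ_{j=0}^{3} (-1)^j C(3,j)(12-j)!
= C(3,0)·12! - C(3,1)·11! + C(3,2)·10! - C(3,3)·9!
= 479001600 - 119750400 + 10886400 - 362880
= 369774720

369774720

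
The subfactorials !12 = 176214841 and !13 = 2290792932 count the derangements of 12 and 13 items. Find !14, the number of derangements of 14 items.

32071101049

!14 = (14-1)·(!13 + !12) = 13·(2290792932 + 176214841) = 13·2467007773 = 32071101049.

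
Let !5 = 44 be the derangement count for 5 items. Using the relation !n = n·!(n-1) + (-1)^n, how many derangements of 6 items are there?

!6 = 6·44 + 1 = 265.

265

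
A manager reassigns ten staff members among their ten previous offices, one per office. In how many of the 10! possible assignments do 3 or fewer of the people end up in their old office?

Sum C(10,i)·!(10-i) for i = 0..3:
  i=0: C(10,0)·!10 = 1·1334961 = 1334961
  i=1: C(10,1)·!9 = 10·133496 = 1334960
  i=2: C(10,2)·!8 = 45·14833 = 667485
  i=3: C(10,3)·!7 = 120·1854 = 222480
Total = 3559886.

3559886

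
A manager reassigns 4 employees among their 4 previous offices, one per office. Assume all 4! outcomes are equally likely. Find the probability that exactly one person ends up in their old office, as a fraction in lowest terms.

Favorable outcomes: C(4,1)·!3 = 4·2 = 8.
Total outcomes: 4! = 24.
Probability = 8/24 = 1/3.

1/3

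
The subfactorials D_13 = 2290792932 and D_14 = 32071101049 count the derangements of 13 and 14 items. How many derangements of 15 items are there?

D_15 = (15-1)·(D_14 + D_13) = 14·(32071101049 + 2290792932) = 14·34361893981 = 481066515734.

481066515734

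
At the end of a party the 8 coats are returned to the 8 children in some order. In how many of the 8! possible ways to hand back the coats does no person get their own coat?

14833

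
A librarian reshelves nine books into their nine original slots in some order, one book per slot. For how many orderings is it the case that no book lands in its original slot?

The subfactorial !9 = [9!/e] (nearest integer).
9! = 362880, and 362880/e ≈ 133496.09, so !9 = 133496.

133496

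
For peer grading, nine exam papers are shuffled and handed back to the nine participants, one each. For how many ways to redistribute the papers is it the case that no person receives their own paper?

Recurrence: !9 = 8·(!8 + !7).
!9 = 8·(14833 + 1854) = 8·16687 = 133496

133496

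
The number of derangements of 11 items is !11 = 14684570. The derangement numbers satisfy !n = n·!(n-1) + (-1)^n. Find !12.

176214841

!12 = 12·14684570 + 1 = 176214841.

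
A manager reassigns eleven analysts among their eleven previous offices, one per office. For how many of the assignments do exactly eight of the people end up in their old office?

330

Pick the 8 fixed positions: C(11,8) = 165 ways.
The other 3 form a derangement: !3 = 2.
Total: 165 × 2 = 330.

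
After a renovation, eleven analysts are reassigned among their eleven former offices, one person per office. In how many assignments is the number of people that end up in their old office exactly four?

611820

Choose which 4 of the 11 are fixed: C(11,4) = 330.
The other 7 form a derangement: !7 = 1854.
Total: 330 × 1854 = 611820.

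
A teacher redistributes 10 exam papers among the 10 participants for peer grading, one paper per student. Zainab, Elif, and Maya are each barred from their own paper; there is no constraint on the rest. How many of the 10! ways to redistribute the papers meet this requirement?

Inclusion-exclusion on the 3 forbidden self-matches:
Σ_{j=0}^{3} (-1)^j C(3,j)(10-j)!
= C(3,0)·10! - C(3,1)·9! + C(3,2)·8! - C(3,3)·7!
= 3628800 - 1088640 + 120960 - 5040
= 2656080

2656080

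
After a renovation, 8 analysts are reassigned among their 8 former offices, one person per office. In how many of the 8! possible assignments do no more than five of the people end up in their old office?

# with exactly i fixed is C(8,i)·!(8-i); sum over i=0..5:
  i=0: C(8,0)·!8 = 1·14833 = 14833
  i=1: C(8,1)·!7 = 8·1854 = 14832
  i=2: C(8,2)·!6 = 28·265 = 7420
  i=3: C(8,3)·!5 = 56·44 = 2464
  i=4: C(8,4)·!4 = 70·9 = 630
  i=5: C(8,5)·!3 = 56·2 = 112
Total = 40291.

40291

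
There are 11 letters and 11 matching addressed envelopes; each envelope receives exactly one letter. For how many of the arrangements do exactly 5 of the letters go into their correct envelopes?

Choose which 5 of the 11 are fixed: C(11,5) = 462.
The remaining 6 must be deranged: !6 = 265.
Total: 462 × 265 = 122430.

122430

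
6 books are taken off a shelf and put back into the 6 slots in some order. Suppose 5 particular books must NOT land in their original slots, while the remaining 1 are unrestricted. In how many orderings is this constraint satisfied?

309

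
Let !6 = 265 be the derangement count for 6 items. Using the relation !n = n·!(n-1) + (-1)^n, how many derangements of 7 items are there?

1854

!7 = 7·265 - 1 = 1854.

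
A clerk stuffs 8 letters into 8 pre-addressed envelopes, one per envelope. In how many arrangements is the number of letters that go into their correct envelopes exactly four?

Pick the 4 fixed positions: C(8,4) = 70 ways.
The other 4 form a derangement: !4 = 9.
Total: 70 × 9 = 630.

630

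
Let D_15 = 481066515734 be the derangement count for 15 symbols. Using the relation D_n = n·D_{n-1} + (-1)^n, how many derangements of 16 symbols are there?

7697064251745

D_16 = 16·481066515734 + 1 = 7697064251745.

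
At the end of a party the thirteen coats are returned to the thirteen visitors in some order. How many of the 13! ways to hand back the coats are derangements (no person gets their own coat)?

The subfactorial !13 = [13!/e] (nearest integer).
13! = 6227020800, and 6227020800/e ≈ 2290792932.07, so !13 = 2290792932.

2290792932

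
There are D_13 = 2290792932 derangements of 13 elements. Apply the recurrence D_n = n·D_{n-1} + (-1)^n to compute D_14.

D_14 = 14·2290792932 + 1 = 32071101049.

32071101049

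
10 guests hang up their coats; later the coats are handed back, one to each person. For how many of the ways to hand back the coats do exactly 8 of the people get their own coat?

Choose which 8 of the 10 are fixed: C(10,8) = 45.
The other 2 form a derangement: !2 = 1.
Total: 45 × 1 = 45.

45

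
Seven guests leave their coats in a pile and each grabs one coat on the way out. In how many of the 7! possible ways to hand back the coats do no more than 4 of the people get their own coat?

5018

# with exactly i fixed is C(7,i)·!(7-i); sum over i=0..4:
  i=0: C(7,0)·!7 = 1·1854 = 1854
  i=1: C(7,1)·!6 = 7·265 = 1855
  i=2: C(7,2)·!5 = 21·44 = 924
  i=3: C(7,3)·!4 = 35·9 = 315
  i=4: C(7,4)·!3 = 35·2 = 70
Total = 5018.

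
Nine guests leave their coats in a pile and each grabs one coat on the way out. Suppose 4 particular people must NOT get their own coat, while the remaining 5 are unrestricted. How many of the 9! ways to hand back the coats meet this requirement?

229080

Let A_j be the event that the j-th constrained one is fixed. By inclusion-exclusion over the 4 events:
Σ_{j=0}^{4} (-1)^j C(4,j)(9-j)!
= C(4,0)·9! - C(4,1)·8! + C(4,2)·7! - C(4,3)·6! + C(4,4)·5!
= 362880 - 161280 + 30240 - 2880 + 120
= 229080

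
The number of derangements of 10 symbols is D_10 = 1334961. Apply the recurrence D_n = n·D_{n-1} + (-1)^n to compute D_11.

14684570

D_11 = 11·1334961 - 1 = 14684570.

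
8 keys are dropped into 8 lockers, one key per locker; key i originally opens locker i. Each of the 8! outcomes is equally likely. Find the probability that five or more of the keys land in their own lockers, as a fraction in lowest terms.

47/13440

Favorable outcomes: Σ_{i≥5} C(8,i)·!(8-i) = 56·2 + 28·1 + 8·0 + 1·1 = 141.
Total outcomes: 8! = 40320.
Probability = 141/40320 = 47/13440.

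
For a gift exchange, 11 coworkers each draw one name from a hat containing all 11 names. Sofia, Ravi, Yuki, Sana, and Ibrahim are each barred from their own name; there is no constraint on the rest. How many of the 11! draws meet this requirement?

25022880

Let A_j be the event that the j-th constrained one is fixed. By inclusion-exclusion over the 5 events:
Σ_{j=0}^{5} (-1)^j C(5,j)(11-j)!
= C(5,0)·11! - C(5,1)·10! + C(5,2)·9! - C(5,3)·8! + C(5,4)·7! - C(5,5)·6!
= 39916800 - 18144000 + 3628800 - 403200 + 25200 - 720
= 25022880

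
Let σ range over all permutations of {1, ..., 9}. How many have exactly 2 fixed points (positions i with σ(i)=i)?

66744

Pick the 2 fixed positions: C(9,2) = 36 ways.
The remaining 7 must be deranged: !7 = 1854.
Total: 36 × 1854 = 66744.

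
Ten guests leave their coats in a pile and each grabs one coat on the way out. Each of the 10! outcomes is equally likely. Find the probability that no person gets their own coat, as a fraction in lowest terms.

Favorable outcomes: !10 = 1334961.
Total outcomes: 10! = 3628800.
Probability = 1334961/3628800 = 16481/44800.

16481/44800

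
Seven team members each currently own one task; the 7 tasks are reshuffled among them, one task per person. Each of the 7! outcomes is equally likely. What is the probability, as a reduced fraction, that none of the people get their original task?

Favorable outcomes: !7 = 1854.
Total outcomes: 7! = 5040.
Probability = 1854/5040 = 103/280.

103/280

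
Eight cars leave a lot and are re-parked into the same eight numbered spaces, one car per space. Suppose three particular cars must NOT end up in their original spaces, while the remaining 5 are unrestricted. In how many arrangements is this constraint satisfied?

Let A_j be the event that the j-th constrained one is fixed. By inclusion-exclusion over the 3 events:
Σ_{j=0}^{3} (-1)^j C(3,j)(8-j)!
= C(3,0)·8! - C(3,1)·7! + C(3,2)·6! - C(3,3)·5!
= 40320 - 15120 + 2160 - 120
= 27240

27240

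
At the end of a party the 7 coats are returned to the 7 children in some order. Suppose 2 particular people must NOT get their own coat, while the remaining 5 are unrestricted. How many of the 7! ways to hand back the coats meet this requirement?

Inclusion-exclusion on the 2 forbidden self-matches:
Σ_{j=0}^{2} (-1)^j C(2,j)(7-j)!
= C(2,0)·7! - C(2,1)·6! + C(2,2)·5!
= 5040 - 1440 + 120
= 3720

3720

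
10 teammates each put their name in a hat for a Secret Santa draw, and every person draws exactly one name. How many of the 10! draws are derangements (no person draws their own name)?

Use !n = (n-1)(!(n-1) + !(n-2)).
!10 = 9·(133496 + 14833) = 9·148329 = 1334961

1334961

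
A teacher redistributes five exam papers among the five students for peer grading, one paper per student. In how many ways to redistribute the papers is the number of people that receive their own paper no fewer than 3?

# with exactly i fixed is C(5,i)·!(5-i); sum over i=3..5:
  i=3: C(5,3)·!2 = 10·1 = 10
  i=4: C(5,4)·!1 = 5·0 = 0
  i=5: C(5,5)·!0 = 1·1 = 1
Total = 11.

11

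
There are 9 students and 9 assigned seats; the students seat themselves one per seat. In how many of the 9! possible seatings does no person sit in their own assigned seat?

133496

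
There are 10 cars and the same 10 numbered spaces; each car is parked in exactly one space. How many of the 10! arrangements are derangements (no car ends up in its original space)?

By inclusion-exclusion, !10 = Σ (-1)^k · 10!/k! for k=0..10
= 10! - 10!/1! + 10!/2! - 10!/3! + 10!/4! - 10!/5! + 10!/6! - 10!/7! + 10!/8! - 10!/9! + 10!/10!
= 3628800 - 3628800 + 1814400 - 604800 + 151200 - 30240 + 5040 - 720 + 90 - 10 + 1
= 1334961

1334961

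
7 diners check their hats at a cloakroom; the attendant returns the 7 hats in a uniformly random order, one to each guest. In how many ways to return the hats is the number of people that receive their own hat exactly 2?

Pick the 2 fixed positions: C(7,2) = 21 ways.
The other 5 form a derangement: !5 = 44.
Total: 21 × 44 = 924.

924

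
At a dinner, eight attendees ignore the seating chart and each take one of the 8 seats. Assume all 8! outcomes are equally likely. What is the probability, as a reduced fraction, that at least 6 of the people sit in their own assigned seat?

29/40320

Favorable outcomes: Σ_{i≥6} C(8,i)·!(8-i) = 28·1 + 8·0 + 1·1 = 29.
Total outcomes: 8! = 40320.
Probability = 29/40320 = 29/40320.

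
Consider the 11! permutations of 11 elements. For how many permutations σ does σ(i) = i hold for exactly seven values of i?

2970

Choose which 7 of the 11 are fixed: C(11,7) = 330.
The other 4 form a derangement: !4 = 9.
Total: 330 × 9 = 2970.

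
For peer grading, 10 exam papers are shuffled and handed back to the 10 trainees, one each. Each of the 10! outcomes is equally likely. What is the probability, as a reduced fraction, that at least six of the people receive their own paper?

17/28350

Favorable outcomes: Σ_{i≥6} C(10,i)·!(10-i) = 210·9 + 120·2 + 45·1 + 10·0 + 1·1 = 2176.
Total outcomes: 10! = 3628800.
Probability = 2176/3628800 = 17/28350.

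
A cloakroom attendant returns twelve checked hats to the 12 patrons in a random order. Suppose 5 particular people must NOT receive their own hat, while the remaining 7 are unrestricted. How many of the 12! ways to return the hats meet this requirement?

312273360

Inclusion-exclusion on the 5 forbidden self-matches:
Σ_{j=0}^{5} (-1)^j C(5,j)(12-j)!
= C(5,0)·12! - C(5,1)·11! + C(5,2)·10! - C(5,3)·9! + C(5,4)·8! - C(5,5)·7!
= 479001600 - 199584000 + 36288000 - 3628800 + 201600 - 5040
= 312273360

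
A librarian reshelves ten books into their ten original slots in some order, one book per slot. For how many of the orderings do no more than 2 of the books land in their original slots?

3337406

Sum C(10,i)·!(10-i) for i = 0..2:
  i=0: C(10,0)·!10 = 1·1334961 = 1334961
  i=1: C(10,1)·!9 = 10·133496 = 1334960
  i=2: C(10,2)·!8 = 45·14833 = 667485
Total = 3337406.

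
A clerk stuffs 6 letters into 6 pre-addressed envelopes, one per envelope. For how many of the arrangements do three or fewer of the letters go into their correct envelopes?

Sum C(6,i)·!(6-i) for i = 0..3:
  i=0: C(6,0)·!6 = 1·265 = 265
  i=1: C(6,1)·!5 = 6·44 = 264
  i=2: C(6,2)·!4 = 15·9 = 135
  i=3: C(6,3)·!3 = 20·2 = 40
Total = 704.

704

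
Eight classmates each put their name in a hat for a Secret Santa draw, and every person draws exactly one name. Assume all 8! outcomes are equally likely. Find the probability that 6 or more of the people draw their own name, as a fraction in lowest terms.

29/40320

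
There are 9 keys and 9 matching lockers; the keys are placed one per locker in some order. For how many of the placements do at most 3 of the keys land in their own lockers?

355997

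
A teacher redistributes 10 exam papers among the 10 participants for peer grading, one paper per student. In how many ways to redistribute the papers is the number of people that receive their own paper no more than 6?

3628514

Sum C(10,i)·!(10-i) for i = 0..6:
  i=0: C(10,0)·!10 = 1·1334961 = 1334961
  i=1: C(10,1)·!9 = 10·133496 = 1334960
  i=2: C(10,2)·!8 = 45·14833 = 667485
  i=3: C(10,3)·!7 = 120·1854 = 222480
  i=4: C(10,4)·!6 = 210·265 = 55650
  i=5: C(10,5)·!5 = 252·44 = 11088
  i=6: C(10,6)·!4 = 210·9 = 1890
Total = 3628514.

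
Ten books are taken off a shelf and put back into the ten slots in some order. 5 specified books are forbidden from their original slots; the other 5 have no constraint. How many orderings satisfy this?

2170680

Let A_j be the event that the j-th constrained one is fixed. By inclusion-exclusion over the 5 events:
Σ_{j=0}^{5} (-1)^j C(5,j)(10-j)!
= C(5,0)·10! - C(5,1)·9! + C(5,2)·8! - C(5,3)·7! + C(5,4)·6! - C(5,5)·5!
= 3628800 - 1814400 + 403200 - 50400 + 3600 - 120
= 2170680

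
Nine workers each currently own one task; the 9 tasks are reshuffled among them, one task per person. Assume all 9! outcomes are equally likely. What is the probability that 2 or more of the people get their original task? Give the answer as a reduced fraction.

95887/362880

Favorable outcomes: Σ_{i≥2} C(9,i)·!(9-i) = 36·1854 + 84·265 + 126·44 + 126·9 + 84·2 + 36·1 + 9·0 + 1·1 = 95887.
Total outcomes: 9! = 362880.
Probability = 95887/362880 = 95887/362880.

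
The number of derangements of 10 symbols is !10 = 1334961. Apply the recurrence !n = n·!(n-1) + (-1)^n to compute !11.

14684570

!11 = 11·1334961 - 1 = 14684570.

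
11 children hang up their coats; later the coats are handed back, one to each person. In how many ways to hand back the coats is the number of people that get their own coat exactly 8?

Pick the 8 fixed positions: C(11,8) = 165 ways.
The other 3 form a derangement: !3 = 2.
Total: 165 × 2 = 330.

330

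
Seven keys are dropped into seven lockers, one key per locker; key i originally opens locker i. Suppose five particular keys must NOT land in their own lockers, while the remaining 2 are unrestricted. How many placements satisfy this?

2428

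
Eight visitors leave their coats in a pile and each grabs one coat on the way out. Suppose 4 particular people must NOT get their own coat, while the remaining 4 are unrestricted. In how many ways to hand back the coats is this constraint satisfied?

24024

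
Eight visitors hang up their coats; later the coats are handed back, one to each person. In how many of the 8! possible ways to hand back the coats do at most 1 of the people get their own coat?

29665

# with exactly i fixed is C(8,i)·!(8-i); sum over i=0..1:
  i=0: C(8,0)·!8 = 1·14833 = 14833
  i=1: C(8,1)·!7 = 8·1854 = 14832
Total = 29665.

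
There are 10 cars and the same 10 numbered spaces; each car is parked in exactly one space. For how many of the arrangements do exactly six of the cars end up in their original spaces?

1890

Choose which 6 of the 10 are fixed: C(10,6) = 210.
The other 4 form a derangement: !4 = 9.
Total: 210 × 9 = 1890.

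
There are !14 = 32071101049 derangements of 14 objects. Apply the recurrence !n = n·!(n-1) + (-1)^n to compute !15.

!15 = 15·32071101049 - 1 = 481066515734.

481066515734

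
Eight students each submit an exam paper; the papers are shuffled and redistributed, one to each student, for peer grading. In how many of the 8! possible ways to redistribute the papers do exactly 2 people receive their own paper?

7420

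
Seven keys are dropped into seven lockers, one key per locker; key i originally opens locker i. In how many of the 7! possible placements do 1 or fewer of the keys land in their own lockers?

3709

Sum C(7,i)·!(7-i) for i = 0..1:
  i=0: C(7,0)·!7 = 1·1854 = 1854
  i=1: C(7,1)·!6 = 7·265 = 1855
Total = 3709.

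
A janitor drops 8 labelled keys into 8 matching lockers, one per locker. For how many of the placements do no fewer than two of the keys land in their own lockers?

10655

Sum C(8,i)·!(8-i) for i = 2..8:
  i=2: C(8,2)·!6 = 28·265 = 7420
  i=3: C(8,3)·!5 = 56·44 = 2464
  i=4: C(8,4)·!4 = 70·9 = 630
  i=5: C(8,5)·!3 = 56·2 = 112
  i=6: C(8,6)·!2 = 28·1 = 28
  i=7: C(8,7)·!1 = 8·0 = 0
  i=8: C(8,8)·!0 = 1·1 = 1
Total = 10655.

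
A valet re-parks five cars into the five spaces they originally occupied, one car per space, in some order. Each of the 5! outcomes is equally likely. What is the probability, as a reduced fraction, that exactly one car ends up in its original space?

Favorable outcomes: C(5,1)·!4 = 5·9 = 45.
Total outcomes: 5! = 120.
Probability = 45/120 = 3/8.

3/8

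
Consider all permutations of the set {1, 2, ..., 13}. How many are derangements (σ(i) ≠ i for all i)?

2290792932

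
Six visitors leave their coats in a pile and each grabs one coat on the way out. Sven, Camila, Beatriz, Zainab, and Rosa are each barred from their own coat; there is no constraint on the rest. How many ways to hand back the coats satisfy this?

309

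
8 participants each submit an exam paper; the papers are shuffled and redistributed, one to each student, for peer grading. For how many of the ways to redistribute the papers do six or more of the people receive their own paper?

29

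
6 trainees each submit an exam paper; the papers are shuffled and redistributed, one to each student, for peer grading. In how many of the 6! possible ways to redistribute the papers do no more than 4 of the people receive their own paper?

Sum C(6,i)·!(6-i) for i = 0..4:
  i=0: C(6,0)·!6 = 1·265 = 265
  i=1: C(6,1)·!5 = 6·44 = 264
  i=2: C(6,2)·!4 = 15·9 = 135
  i=3: C(6,3)·!3 = 20·2 = 40
  i=4: C(6,4)·!2 = 15·1 = 15
Total = 719.

719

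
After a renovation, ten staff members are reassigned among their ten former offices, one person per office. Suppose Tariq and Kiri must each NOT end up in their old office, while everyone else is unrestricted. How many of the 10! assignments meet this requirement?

Inclusion-exclusion on the 2 forbidden self-matches:
Σ_{j=0}^{2} (-1)^j C(2,j)(10-j)!
= C(2,0)·10! - C(2,1)·9! + C(2,2)·8!
= 3628800 - 725760 + 40320
= 2943360

2943360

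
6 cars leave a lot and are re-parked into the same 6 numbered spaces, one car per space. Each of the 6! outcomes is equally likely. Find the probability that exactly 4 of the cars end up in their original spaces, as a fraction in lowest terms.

Favorable outcomes: C(6,4)·!2 = 15·1 = 15.
Total outcomes: 6! = 720.
Probability = 15/720 = 1/48.

1/48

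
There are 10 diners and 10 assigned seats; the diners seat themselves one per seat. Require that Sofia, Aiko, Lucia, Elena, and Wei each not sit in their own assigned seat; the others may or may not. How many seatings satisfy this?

2170680

Let A_j be the event that the j-th constrained one is fixed. By inclusion-exclusion over the 5 events:
Σ_{j=0}^{5} (-1)^j C(5,j)(10-j)!
= C(5,0)·10! - C(5,1)·9! + C(5,2)·8! - C(5,3)·7! + C(5,4)·6! - C(5,5)·5!
= 3628800 - 1814400 + 403200 - 50400 + 3600 - 120
= 2170680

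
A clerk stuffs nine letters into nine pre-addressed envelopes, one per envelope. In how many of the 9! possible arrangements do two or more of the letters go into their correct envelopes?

95887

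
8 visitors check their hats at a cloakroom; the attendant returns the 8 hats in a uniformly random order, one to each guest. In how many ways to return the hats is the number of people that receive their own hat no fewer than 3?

3235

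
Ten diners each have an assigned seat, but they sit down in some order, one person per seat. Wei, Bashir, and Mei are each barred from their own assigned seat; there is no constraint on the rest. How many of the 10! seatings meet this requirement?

Let A_j be the event that the j-th constrained one is fixed. By inclusion-exclusion over the 3 events:
Σ_{j=0}^{3} (-1)^j C(3,j)(10-j)!
= C(3,0)·10! - C(3,1)·9! + C(3,2)·8! - C(3,3)·7!
= 3628800 - 1088640 + 120960 - 5040
= 2656080

2656080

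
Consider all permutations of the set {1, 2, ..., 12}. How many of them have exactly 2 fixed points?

88107426

Pick the 2 fixed positions: C(12,2) = 66 ways.
The remaining 10 must be deranged: !10 = 1334961.
Total: 66 × 1334961 = 88107426.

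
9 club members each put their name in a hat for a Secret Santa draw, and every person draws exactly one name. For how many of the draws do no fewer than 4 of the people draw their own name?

6883

# with exactly i fixed is C(9,i)·!(9-i); sum over i=4..9:
  i=4: C(9,4)·!5 = 126·44 = 5544
  i=5: C(9,5)·!4 = 126·9 = 1134
  i=6: C(9,6)·!3 = 84·2 = 168
  i=7: C(9,7)·!2 = 36·1 = 36
  i=8: C(9,8)·!1 = 9·0 = 0
  i=9: C(9,9)·!0 = 1·1 = 1
Total = 6883.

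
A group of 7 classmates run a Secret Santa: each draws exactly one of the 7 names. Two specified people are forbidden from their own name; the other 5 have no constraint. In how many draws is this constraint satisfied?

Inclusion-exclusion on the 2 forbidden self-matches:
Σ_{j=0}^{2} (-1)^j C(2,j)(7-j)!
= C(2,0)·7! - C(2,1)·6! + C(2,2)·5!
= 5040 - 1440 + 120
= 3720

3720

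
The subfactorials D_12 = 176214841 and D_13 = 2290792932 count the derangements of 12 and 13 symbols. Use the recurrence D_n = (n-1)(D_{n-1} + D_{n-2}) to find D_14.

32071101049

D_14 = (14-1)·(D_13 + D_12) = 13·(2290792932 + 176214841) = 13·2467007773 = 32071101049.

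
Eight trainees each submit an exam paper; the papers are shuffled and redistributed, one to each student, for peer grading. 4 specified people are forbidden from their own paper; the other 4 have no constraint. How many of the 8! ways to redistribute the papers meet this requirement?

Inclusion-exclusion on the 4 forbidden self-matches:
Σ_{j=0}^{4} (-1)^j C(4,j)(8-j)!
= C(4,0)·8! - C(4,1)·7! + C(4,2)·6! - C(4,3)·5! + C(4,4)·4!
= 40320 - 20160 + 4320 - 480 + 24
= 24024

24024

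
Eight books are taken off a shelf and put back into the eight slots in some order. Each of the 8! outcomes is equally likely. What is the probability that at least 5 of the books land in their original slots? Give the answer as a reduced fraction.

47/13440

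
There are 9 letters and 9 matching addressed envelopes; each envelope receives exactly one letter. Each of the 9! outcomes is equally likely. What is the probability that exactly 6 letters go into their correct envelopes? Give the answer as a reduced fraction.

Favorable outcomes: C(9,6)·!3 = 84·2 = 168.
Total outcomes: 9! = 362880.
Probability = 168/362880 = 1/2160.

1/2160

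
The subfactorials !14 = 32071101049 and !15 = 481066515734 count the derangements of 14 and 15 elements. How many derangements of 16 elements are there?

7697064251745

!16 = (16-1)·(!15 + !14) = 15·(481066515734 + 32071101049) = 15·513137616783 = 7697064251745.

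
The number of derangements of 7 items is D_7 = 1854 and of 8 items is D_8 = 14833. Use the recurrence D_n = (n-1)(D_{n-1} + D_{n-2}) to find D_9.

D_9 = (9-1)·(D_8 + D_7) = 8·(14833 + 1854) = 8·16687 = 133496.

133496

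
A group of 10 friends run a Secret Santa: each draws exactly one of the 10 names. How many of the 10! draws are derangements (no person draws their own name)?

1334961

!10 is the nearest integer to 10!/e.
10! = 3628800, and 3628800/e ≈ 1334960.92, so !10 = 1334961.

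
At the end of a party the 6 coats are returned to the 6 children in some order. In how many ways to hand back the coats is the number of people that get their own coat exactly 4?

Pick the 4 fixed positions: C(6,4) = 15 ways.
The remaining 2 must be deranged: !2 = 1.
Total: 15 × 1 = 15.

15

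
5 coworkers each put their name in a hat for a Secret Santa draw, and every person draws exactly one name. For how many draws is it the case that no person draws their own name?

44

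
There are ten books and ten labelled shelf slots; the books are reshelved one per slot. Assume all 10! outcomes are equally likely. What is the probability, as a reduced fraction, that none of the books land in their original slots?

16481/44800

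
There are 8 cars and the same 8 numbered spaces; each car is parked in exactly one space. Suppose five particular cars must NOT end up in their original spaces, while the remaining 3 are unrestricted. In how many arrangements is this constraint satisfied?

21234

Let A_j be the event that the j-th constrained one is fixed. By inclusion-exclusion over the 5 events:
Σ_{j=0}^{5} (-1)^j C(5,j)(8-j)!
= C(5,0)·8! - C(5,1)·7! + C(5,2)·6! - C(5,3)·5! + C(5,4)·4! - C(5,5)·3!
= 40320 - 25200 + 7200 - 1200 + 120 - 6
= 21234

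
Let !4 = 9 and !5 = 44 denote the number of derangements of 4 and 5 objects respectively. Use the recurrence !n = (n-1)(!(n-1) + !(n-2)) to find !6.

265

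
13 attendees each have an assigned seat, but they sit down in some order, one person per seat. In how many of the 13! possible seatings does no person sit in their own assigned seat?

2290792932

By inclusion-exclusion, !13 = Σ (-1)^k · 13!/k! for k=0..13
= 13! - 13!/1! + 13!/2! - 13!/3! + 13!/4! - 13!/5! + 13!/6! - 13!/7! + 13!/8! - 13!/9! + 13!/10! - 13!/11! + 13!/12! - 13!/13!
= 6227020800 - 6227020800 + 3113510400 - 1037836800 + 259459200 - 51891840 + 8648640 - 1235520 + 154440 - 17160 + 1716 - 156 + 13 - 1
= 2290792932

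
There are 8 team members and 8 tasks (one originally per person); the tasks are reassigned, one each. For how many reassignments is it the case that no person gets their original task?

14833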